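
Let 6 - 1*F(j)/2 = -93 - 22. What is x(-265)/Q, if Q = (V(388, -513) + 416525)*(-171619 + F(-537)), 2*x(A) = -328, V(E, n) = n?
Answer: 41/17823722131 ≈ 2.3003e-9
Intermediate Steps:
F(j) = 242 (F(j) = 12 - 2*(-93 - 22) = 12 - 2*(-115) = 12 + 230 = 242)
x(A) = -164 (x(A) = (½)*(-328) = -164)
Q = -71294888524 (Q = (-513 + 416525)*(-171619 + 242) = 416012*(-171377) = -71294888524)
x(-265)/Q = -164/(-71294888524) = -164*(-1/71294888524) = 41/17823722131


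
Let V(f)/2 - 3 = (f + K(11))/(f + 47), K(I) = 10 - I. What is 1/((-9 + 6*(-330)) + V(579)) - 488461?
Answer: -302895154874/620101 ≈ -4.8846e+5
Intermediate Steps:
V(f) = 6 + 2*(-1 + f)/(47 + f) (V(f) = 6 + 2*((f + (10 - 1*11))/(f + 47)) = 6 + 2*((f + (10 - 11))/(47 + f)) = 6 + 2*((f - 1)/(47 + f)) = 6 + 2*((-1 + f)/(47 + f)) = 6 + 2*(-1 + f)/(47 + f))
1/((-9 + 6*(-330)) + V(579)) - 488461 = 1/((-9 + 6*(-330)) + 8*(35 + 579)/(47 + 579)) - 488461 = 1/((-9 - 1980) + 8*614/626) - 488461 = 1/(-1989 + 8*(1/626)*614) - 488461 = 1/(-1989 + 2456/313) - 488461 = 1/(-620101/313) - 488461 = -313/620101 - 488461 = -302895154874/620101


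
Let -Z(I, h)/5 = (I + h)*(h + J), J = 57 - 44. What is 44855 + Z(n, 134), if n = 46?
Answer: -87445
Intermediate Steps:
J = 13
Z(I, h) = -5*(13 + h)*(I + h) (Z(I, h) = -5*(I + h)*(h + 13) = -5*(I + h)*(13 + h) = -5*(13 + h)*(I + h))
44855 + Z(n, 134) = 44855 + (-65*46 - 65*134 - 5*134² - 5*46*134) = 44855 + (-2990 - 8710 - 5*17956 - 30820) = 44855 + (-2990 - 8710 - 89780 - 30820) = 44855 - 132300 = -87445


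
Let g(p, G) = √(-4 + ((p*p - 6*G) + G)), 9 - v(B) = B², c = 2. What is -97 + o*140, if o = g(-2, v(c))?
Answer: -97 + 700*I ≈ -97.0 + 700.0*I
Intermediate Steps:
v(B) = 9 - B²
g(p, G) = √(-4 + p² - 5*G) (g(p, G) = √(-4 + ((p² - 6*G) + G)) = √(-4 + (p² - 5*G)) = √(-4 + p² - 5*G))
o = 5*I (o = √(-4 + (-2)² - 5*(9 - 1*2²)) = √(-4 + 4 - 5*(9 - 1*4)) = √(-4 + 4 - 5*(9 - 4)) = √(-4 + 4 - 5*5) = √(-4 + 4 - 25) = √(-25) = 5*I ≈ 5.0*I)
-97 + o*140 = -97 + (5*I)*140 = -97 + 700*I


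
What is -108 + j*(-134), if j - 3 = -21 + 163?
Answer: -19538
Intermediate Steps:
j = 145 (j = 3 + (-21 + 163) = 3 + 142 = 145)
-108 + j*(-134) = -108 + 145*(-134) = -108 - 19430 = -19538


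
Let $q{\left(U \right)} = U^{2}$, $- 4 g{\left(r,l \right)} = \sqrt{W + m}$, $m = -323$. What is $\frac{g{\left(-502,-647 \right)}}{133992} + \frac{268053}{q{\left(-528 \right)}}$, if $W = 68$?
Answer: $\frac{89351}{92928} - \frac{i \sqrt{255}}{535968} \approx 0.96151 - 2.9794 \cdot 10^{-5} i$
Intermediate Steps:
$g{\left(r,l \right)} = - \frac{i \sqrt{255}}{4}$ ($g{\left(r,l \right)} = - \frac{\sqrt{68 - 323}}{4} = - \frac{\sqrt{-255}}{4} = - \frac{i \sqrt{255}}{4}$)
$\frac{g{\left(-502,-647 \right)}}{133992} + \frac{268053}{q{\left(-528 \right)}} = \frac{\left(- \frac{1}{4}\right) i \sqrt{255}}{133992} + \frac{268053}{\left(-528\right)^{2}} = - \frac{i \sqrt{255}}{4} \cdot \frac{1}{133992} + \frac{268053}{278784} = - \frac{i \sqrt{255}}{535968} + 268053 \cdot \frac{1}{278784} = - \frac{i \sqrt{255}}{535968} + \frac{89351}{92928} = \frac{89351}{92928} - \frac{i \sqrt{255}}{535968}$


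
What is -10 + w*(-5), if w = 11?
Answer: -65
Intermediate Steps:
-10 + w*(-5) = -10 + 11*(-5) = -10 - 55 = -65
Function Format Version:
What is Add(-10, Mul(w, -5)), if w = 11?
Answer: -65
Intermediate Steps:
Add(-10, Mul(w, -5)) = Add(-10, Mul(11, -5)) = Add(-10, -55) = -65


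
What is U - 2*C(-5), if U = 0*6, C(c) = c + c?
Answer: 20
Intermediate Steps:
C(c) = 2*c
U = 0
U - 2*C(-5) = 0 - 4*(-5) = 0 - 2*(-10) = 0 + 20 = 20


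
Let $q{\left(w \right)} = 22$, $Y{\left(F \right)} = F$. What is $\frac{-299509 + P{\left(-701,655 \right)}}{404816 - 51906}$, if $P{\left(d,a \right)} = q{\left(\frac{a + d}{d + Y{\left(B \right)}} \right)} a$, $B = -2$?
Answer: $- \frac{285099}{352910} \approx -0.80785$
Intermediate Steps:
$P{\left(d,a \right)} = 22 a$
$\frac{-299509 + P{\left(-701,655 \right)}}{404816 - 51906} = \frac{-299509 + 22 \cdot 655}{404816 - 51906} = \frac{-299509 + 14410}{352910} = \left(-285099\right) \frac{1}{352910} = - \frac{285099}{352910}$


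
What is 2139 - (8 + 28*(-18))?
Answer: 2635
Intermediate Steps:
2139 - (8 + 28*(-18)) = 2139 - (8 - 504) = 2139 - 1*(-496) = 2139 + 496 = 2635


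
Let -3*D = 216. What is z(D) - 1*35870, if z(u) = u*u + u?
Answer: -30758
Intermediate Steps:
D = -72 (D = -⅓*216 = -72)
z(u) = u + u² (z(u) = u² + u = u + u²)
z(D) - 1*35870 = -72*(1 - 72) - 1*35870 = -72*(-71) - 35870 = 5112 - 35870 = -30758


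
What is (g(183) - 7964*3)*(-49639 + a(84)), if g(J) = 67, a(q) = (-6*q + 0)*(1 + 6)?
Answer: 1266703775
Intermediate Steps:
a(q) = -42*q (a(q) = -6*q*7 = -42*q)
(g(183) - 7964*3)*(-49639 + a(84)) = (67 - 7964*3)*(-49639 - 42*84) = (67 - 23892)*(-49639 - 3528) = -23825*(-53167) = 1266703775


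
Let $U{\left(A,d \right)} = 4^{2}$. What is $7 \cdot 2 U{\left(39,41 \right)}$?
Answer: $224$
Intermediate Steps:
$U{\left(A,d \right)} = 16$
$7 \cdot 2 U{\left(39,41 \right)} = 7 \cdot 2 \cdot 16 = 14 \cdot 16 = 224$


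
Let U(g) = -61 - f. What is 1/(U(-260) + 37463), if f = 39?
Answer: 1/37363 ≈ 2.6764e-5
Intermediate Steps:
U(g) = -100 (U(g) = -61 - 1*39 = -61 - 39 = -100)
1/(U(-260) + 37463) = 1/(-100 + 37463) = 1/37363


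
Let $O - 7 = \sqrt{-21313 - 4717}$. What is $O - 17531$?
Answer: $-17524 + i \sqrt{26030} \approx -17524.0 + 161.34 i$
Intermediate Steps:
$O = 7 + i \sqrt{26030}$ ($O = 7 + \sqrt{-21313 - 4717} = 7 + \sqrt{-26030} = 7 + i \sqrt{26030} \approx 7.0 + 161.34 i$)
$O - 17531 = \left(7 + i \sqrt{26030}\right) - 17531 = -17524 + i \sqrt{26030}$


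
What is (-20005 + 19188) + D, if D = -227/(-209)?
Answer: -170526/209 ≈ -815.91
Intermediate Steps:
D = 227/209 (D = -1/209*(-227) = 227/209 ≈ 1.0861)
(-20005 + 19188) + D = (-20005 + 19188) + 227/209 = -817 + 227/209 = -170526/209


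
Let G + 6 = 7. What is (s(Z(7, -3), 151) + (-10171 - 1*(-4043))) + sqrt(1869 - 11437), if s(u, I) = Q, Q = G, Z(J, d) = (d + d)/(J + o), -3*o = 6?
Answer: -6127 + 4*I*sqrt(598) ≈ -6127.0 + 97.816*I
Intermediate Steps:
o = -2 (o = -1/3*6 = -2)
Z(J, d) = 2*d/(-2 + J) (Z(J, d) = (d + d)/(J - 2) = (2*d)/(-2 + J) = 2*d/(-2 + J))
G = 1 (G = -6 + 7 = 1)
Q = 1
s(u, I) = 1
(s(Z(7, -3), 151) + (-10171 - 1*(-4043))) + sqrt(1869 - 11437) = (1 + (-10171 - 1*(-4043))) + sqrt(1869 - 11437) = (1 + (-10171 + 4043)) + sqrt(-9568) = (1 - 6128) + 4*I*sqrt(598) = -6127 + 4*I*sqrt(598)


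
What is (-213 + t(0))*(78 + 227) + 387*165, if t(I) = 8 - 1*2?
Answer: 720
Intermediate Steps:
t(I) = 6 (t(I) = 8 - 2 = 6)
(-213 + t(0))*(78 + 227) + 387*165 = (-213 + 6)*(78 + 227) + 387*165 = -207*305 + 63855 = -63135 + 63855 = 720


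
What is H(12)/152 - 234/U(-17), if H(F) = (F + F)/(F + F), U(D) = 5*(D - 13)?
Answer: 5953/3800 ≈ 1.5666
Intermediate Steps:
U(D) = -65 + 5*D (U(D) = 5*(-13 + D) = -65 + 5*D)
H(F) = 1 (H(F) = (2*F)/((2*F)) = (2*F)*(1/(2*F)) = 1)
H(12)/152 - 234/U(-17) = 1/152 - 234/(-65 + 5*(-17)) = 1*(1/152) - 234/(-65 - 85) = 1/152 - 234/(-150) = 1/152 - 234*(-1/150) = 1/152 + 39/25 = 5953/3800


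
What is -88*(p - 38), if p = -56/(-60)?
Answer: 48928/15 ≈ 3261.9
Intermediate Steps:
p = 14/15 (p = -56*(-1/60) = 14/15 ≈ 0.93333)
-88*(p - 38) = -88*(14/15 - 38) = -88*(-556/15) = 48928/15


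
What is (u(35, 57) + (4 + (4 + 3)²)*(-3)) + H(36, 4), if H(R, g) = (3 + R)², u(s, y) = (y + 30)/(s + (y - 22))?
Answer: 95427/70 ≈ 1363.2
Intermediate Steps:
u(s, y) = (30 + y)/(-22 + s + y) (u(s, y) = (30 + y)/(s + (-22 + y)) = (30 + y)/(-22 + s + y))
(u(35, 57) + (4 + (4 + 3)²)*(-3)) + H(36, 4) = ((30 + 57)/(-22 + 35 + 57) + (4 + (4 + 3)²)*(-3)) + (3 + 36)² = (87/70 + (4 + 7²)*(-3)) + 39² = ((1/70)*87 + (4 + 49)*(-3)) + 1521 = (87/70 + 53*(-3)) + 1521 = (87/70 - 159) + 1521 = -11043/70 + 1521 = 95427/70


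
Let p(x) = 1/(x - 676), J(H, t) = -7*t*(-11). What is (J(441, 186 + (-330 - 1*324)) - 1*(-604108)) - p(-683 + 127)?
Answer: 699864705/1232 ≈ 5.6807e+5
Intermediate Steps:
J(H, t) = 77*t
p(x) = 1/(-676 + x)
(J(441, 186 + (-330 - 1*324)) - 1*(-604108)) - p(-683 + 127) = (77*(186 + (-330 - 1*324)) - 1*(-604108)) - 1/(-676 + (-683 + 127)) = (77*(186 + (-330 - 324)) + 604108) - 1/(-676 - 556) = (77*(186 - 654) + 604108) - 1/(-1232) = (77*(-468) + 604108) - 1*(-1/1232) = (-36036 + 604108) + 1/1232 = 568072 + 1/1232 = 699864705/1232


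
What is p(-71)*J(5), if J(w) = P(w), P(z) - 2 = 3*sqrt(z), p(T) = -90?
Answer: -180 - 270*sqrt(5) ≈ -783.74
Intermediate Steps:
P(z) = 2 + 3*sqrt(z)
J(w) = 2 + 3*sqrt(w)
p(-71)*J(5) = -90*(2 + 3*sqrt(5)) = -180 - 270*sqrt(5)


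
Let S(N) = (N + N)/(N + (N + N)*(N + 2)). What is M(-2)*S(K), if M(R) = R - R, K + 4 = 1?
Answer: 0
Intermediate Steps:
K = -3 (K = -4 + 1 = -3)
M(R) = 0
S(N) = 2*N/(N + 2*N*(2 + N)) (S(N) = (2*N)/(N + (2*N)*(2 + N)) = (2*N)/(N + 2*N*(2 + N)) = 2*N/(N + 2*N*(2 + N)))
M(-2)*S(K) = 0*(2/(5 + 2*(-3))) = 0*(2/(5 - 6)) = 0*(2/(-1)) = 0*(2*(-1)) = 0*(-2) = 0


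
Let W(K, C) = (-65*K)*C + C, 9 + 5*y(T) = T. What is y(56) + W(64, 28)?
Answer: -582213/5 ≈ -1.1644e+5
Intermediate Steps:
y(T) = -9/5 + T/5
W(K, C) = C - 65*C*K (W(K, C) = -65*C*K + C = C - 65*C*K)
y(56) + W(64, 28) = (-9/5 + (1/5)*56) + 28*(1 - 65*64) = (-9/5 + 56/5) + 28*(1 - 4160) = 47/5 + 28*(-4159) = 47/5 - 116452 = -582213/5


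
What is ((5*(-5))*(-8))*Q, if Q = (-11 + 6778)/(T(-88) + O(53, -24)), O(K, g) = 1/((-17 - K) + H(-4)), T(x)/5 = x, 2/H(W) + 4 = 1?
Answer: -286920800/93283 ≈ -3075.8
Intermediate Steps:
H(W) = -⅔ (H(W) = 2/(-4 + 1) = 2/(-3) = 2*(-⅓) = -⅔)
T(x) = 5*x
O(K, g) = 1/(-53/3 - K) (O(K, g) = 1/((-17 - K) - ⅔) = 1/(-53/3 - K))
Q = -1434604/93283 (Q = (-11 + 6778)/(5*(-88) - 3/(53 + 3*53)) = 6767/(-440 - 3/(53 + 159)) = 6767/(-440 - 3/212) = 6767/(-93283/212) = 6767*(-212/93283) = -1434604/93283 ≈ -15.379)
((5*(-5))*(-8))*Q = ((5*(-5))*(-8))*(-1434604/93283) = -25*(-8)*(-1434604/93283) = 200*(-1434604/93283) = -286920800/93283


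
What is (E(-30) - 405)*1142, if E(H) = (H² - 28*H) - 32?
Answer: 1488026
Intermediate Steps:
E(H) = -32 + H² - 28*H
(E(-30) - 405)*1142 = ((-32 + (-30)² - 28*(-30)) - 405)*1142 = ((-32 + 900 + 840) - 405)*1142 = (1708 - 405)*1142 = 1303*1142 = 1488026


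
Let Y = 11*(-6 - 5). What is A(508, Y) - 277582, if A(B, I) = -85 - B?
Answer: -278175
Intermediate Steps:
Y = -121 (Y = 11*(-11) = -121)
A(508, Y) - 277582 = (-85 - 1*508) - 277582 = (-85 - 508) - 277582 = -593 - 277582 = -278175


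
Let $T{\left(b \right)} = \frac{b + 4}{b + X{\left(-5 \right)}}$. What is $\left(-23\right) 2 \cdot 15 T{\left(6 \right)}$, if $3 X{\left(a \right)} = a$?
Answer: $- \frac{20700}{13} \approx -1592.3$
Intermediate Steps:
$X{\left(a \right)} = \frac{a}{3}$
$T{\left(b \right)} = \frac{4 + b}{- \frac{5}{3} + b}$ ($T{\left(b \right)} = \frac{b + 4}{b + \frac{1}{3} \left(-5\right)} = \frac{4 + b}{b - \frac{5}{3}} = \frac{4 + b}{- \frac{5}{3} + b}$)
$\left(-23\right) 2 \cdot 15 T{\left(6 \right)} = \left(-23\right) 2 \cdot 15 \frac{3 \left(4 + 6\right)}{-5 + 3 \cdot 6} = \left(-46\right) 15 \cdot 3 \frac{1}{-5 + 18} \cdot 10 = - 690 \cdot 3 \cdot \frac{1}{13} \cdot 10 = \left(-690\right) \frac{30}{13} = - \frac{20700}{13}$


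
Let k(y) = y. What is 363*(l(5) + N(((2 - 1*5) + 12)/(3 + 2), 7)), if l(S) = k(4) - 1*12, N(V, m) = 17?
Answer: 3267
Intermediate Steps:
l(S) = -8 (l(S) = 4 - 1*12 = 4 - 12 = -8)
363*(l(5) + N(((2 - 1*5) + 12)/(3 + 2), 7)) = 363*(-8 + 17) = 363*9 = 3267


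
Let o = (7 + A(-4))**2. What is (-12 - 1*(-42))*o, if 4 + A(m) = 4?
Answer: 1470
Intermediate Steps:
A(m) = 0 (A(m) = -4 + 4 = 0)
o = 49 (o = (7 + 0)**2 = 7**2 = 49)
(-12 - 1*(-42))*o = (-12 - 1*(-42))*49 = (-12 + 42)*49 = 30*49 = 1470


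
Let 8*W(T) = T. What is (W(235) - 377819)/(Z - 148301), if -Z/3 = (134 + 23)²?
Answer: 3022317/1777984 ≈ 1.6999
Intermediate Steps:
Z = -73947 (Z = -3*(134 + 23)² = -3*157² = -3*24649 = -73947)
W(T) = T/8
(W(235) - 377819)/(Z - 148301) = ((⅛)*235 - 377819)/(-73947 - 148301) = (235/8 - 377819)/(-222248) = -3022317/8*(-1/222248) = 3022317/1777984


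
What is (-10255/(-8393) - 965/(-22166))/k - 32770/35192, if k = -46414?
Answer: -2526531305030545/2713185430139162 ≈ -0.93120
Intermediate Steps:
(-10255/(-8393) - 965/(-22166))/k - 32770/35192 = (-10255/(-8393) - 965/(-22166))/(-46414) - 32770/35192 = (-10255*(-1/8393) - 965*(-1/22166))*(-1/46414) - 32770*1/35192 = (1465/1199 + 965/22166)*(-1/46414) - 16385/17596 = (33630225/26577034)*(-1/46414) - 16385/17596 = -33630225/1233546456076 - 16385/17596 = -2526531305030545/2713185430139162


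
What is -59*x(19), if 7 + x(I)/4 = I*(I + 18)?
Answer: -164256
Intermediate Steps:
x(I) = -28 + 4*I*(18 + I) (x(I) = -28 + 4*(I*(I + 18)) = -28 + 4*(I*(18 + I)) = -28 + 4*I*(18 + I))
-59*x(19) = -59*(-28 + 4*19**2 + 72*19) = -59*(-28 + 4*361 + 1368) = -59*(-28 + 1444 + 1368) = -59*2784 = -164256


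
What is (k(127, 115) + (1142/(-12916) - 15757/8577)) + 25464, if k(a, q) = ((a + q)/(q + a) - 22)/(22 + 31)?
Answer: 74747443898717/2935684098 ≈ 25462.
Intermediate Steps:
k(a, q) = -21/53 (k(a, q) = ((a + q)/(a + q) - 22)/53 = (1 - 22)*(1/53) = -21*1/53 = -21/53)
(k(127, 115) + (1142/(-12916) - 15757/8577)) + 25464 = (-21/53 + (1142/(-12916) - 15757/8577)) + 25464 = (-21/53 + (1142*(-1/12916) - 15757*1/8577)) + 25464 = (-21/53 + (-571/6458 - 15757/8577)) + 25464 = (-21/53 - 106656173/55390266) + 25464 = -6815972755/2935684098 + 25464 = 74747443898717/2935684098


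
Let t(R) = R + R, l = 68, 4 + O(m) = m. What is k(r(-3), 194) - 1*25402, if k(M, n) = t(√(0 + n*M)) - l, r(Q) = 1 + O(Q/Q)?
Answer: -25470 + 4*I*√97 ≈ -25470.0 + 39.395*I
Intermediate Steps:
O(m) = -4 + m
r(Q) = -2 (r(Q) = 1 + (-4 + Q/Q) = 1 + (-4 + 1) = 1 - 3 = -2)
t(R) = 2*R
k(M, n) = -68 + 2*√(M*n) (k(M, n) = 2*√(0 + n*M) - 1*68 = 2*√(0 + M*n) - 68 = 2*√(M*n) - 68 = -68 + 2*√(M*n))
k(r(-3), 194) - 1*25402 = (-68 + 2*√(-2*194)) - 1*25402 = (-68 + 2*√(-388)) - 25402 = (-68 + 2*(2*I*√97)) - 25402 = (-68 + 4*I*√97) - 25402 = -25470 + 4*I*√97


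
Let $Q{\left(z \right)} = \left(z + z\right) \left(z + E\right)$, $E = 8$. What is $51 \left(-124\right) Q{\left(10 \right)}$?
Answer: $-2276640$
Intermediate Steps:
$Q{\left(z \right)} = 2 z \left(8 + z\right)$ ($Q{\left(z \right)} = \left(z + z\right) \left(z + 8\right) = 2 z \left(8 + z\right)$)
$51 \left(-124\right) Q{\left(10 \right)} = 51 \left(-124\right) 2 \cdot 10 \left(8 + 10\right) = - 6324 \cdot 2 \cdot 10 \cdot 18 = \left(-6324\right) 360 = -2276640$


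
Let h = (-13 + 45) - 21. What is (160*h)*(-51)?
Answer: -89760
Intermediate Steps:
h = 11 (h = 32 - 21 = 11)
(160*h)*(-51) = (160*11)*(-51) = 1760*(-51) = -89760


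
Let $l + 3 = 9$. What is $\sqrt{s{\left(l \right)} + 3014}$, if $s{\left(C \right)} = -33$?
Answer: $\sqrt{2981} \approx 54.599$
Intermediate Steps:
$l = 6$ ($l = -3 + 9 = 6$)
$\sqrt{s{\left(l \right)} + 3014} = \sqrt{-33 + 3014} = \sqrt{2981}$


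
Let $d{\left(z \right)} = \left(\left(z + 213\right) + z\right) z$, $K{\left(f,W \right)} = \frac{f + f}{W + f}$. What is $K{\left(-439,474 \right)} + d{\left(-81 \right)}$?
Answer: $- \frac{145463}{35} \approx -4156.1$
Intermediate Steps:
$K{\left(f,W \right)} = \frac{2 f}{W + f}$
$d{\left(z \right)} = z \left(213 + 2 z\right)$ ($d{\left(z \right)} = \left(\left(213 + z\right) + z\right) z = \left(213 + 2 z\right) z = z \left(213 + 2 z\right)$)
$K{\left(-439,474 \right)} + d{\left(-81 \right)} = 2 \left(-439\right) \frac{1}{474 - 439} - 81 \left(213 + 2 \left(-81\right)\right) = 2 \left(-439\right) \frac{1}{35} - 81 \left(213 - 162\right) = 2 \left(-439\right) \frac{1}{35} - 4131 = - \frac{878}{35} - 4131 = - \frac{145463}{35}$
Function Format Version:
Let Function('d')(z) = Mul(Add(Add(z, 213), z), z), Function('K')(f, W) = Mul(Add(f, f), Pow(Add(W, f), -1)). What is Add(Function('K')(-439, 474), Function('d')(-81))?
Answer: Rational(-145463, 35) ≈ -4156.1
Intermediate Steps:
Function('K')(f, W) = Mul(2, f, Pow(Add(W, f), -1)) (Function('K')(f, W) = Mul(Mul(2, f), Pow(Add(W, f), -1)) = Mul(2, f, Pow(Add(W, f), -1)))
Function('d')(z) = Mul(z, Add(213, Mul(2, z))) (Function('d')(z) = Mul(Add(Add(213, z), z), z) = Mul(Add(213, Mul(2, z)), z) = Mul(z, Add(213, Mul(2, z))))
Add(Function('K')(-439, 474), Function('d')(-81)) = Add(Mul(2, -439, Pow(Add(474, -439), -1)), Mul(-81, Add(213, Mul(2, -81)))) = Add(Mul(2, -439, Pow(35, -1)), Mul(-81, Add(213, -162))) = Add(Mul(2, -439, Rational(1, 35)), Mul(-81, 51)) = Add(Rational(-878, 35), -4131) = Rational(-145463, 35)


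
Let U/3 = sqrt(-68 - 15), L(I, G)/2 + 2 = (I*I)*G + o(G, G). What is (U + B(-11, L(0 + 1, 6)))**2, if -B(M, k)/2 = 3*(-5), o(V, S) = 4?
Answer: 153 + 180*I*sqrt(83) ≈ 153.0 + 1639.9*I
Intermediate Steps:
L(I, G) = 4 + 2*G*I**2 (L(I, G) = -4 + 2*((I*I)*G + 4) = -4 + 2*(I**2*G + 4) = -4 + 2*(G*I**2 + 4) = -4 + 2*(4 + G*I**2) = -4 + (8 + 2*G*I**2) = 4 + 2*G*I**2)
B(M, k) = 30 (B(M, k) = -6*(-5) = -2*(-15) = 30)
U = 3*I*sqrt(83) (U = 3*sqrt(-68 - 15) = 3*sqrt(-83) = 3*(I*sqrt(83)) = 3*I*sqrt(83) ≈ 27.331*I)
(U + B(-11, L(0 + 1, 6)))**2 = (3*I*sqrt(83) + 30)**2 = (30 + 3*I*sqrt(83))**2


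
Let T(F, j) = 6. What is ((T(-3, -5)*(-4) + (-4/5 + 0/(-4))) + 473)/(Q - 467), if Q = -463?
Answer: -747/1550 ≈ -0.48194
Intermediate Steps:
((T(-3, -5)*(-4) + (-4/5 + 0/(-4))) + 473)/(Q - 467) = ((6*(-4) + (-4/5 + 0/(-4))) + 473)/(-463 - 467) = ((-24 + (-4*⅕ + 0*(-¼))) + 473)/(-930) = ((-24 + (-⅘ + 0)) + 473)*(-1/930) = ((-24 - ⅘) + 473)*(-1/930) = (-124/5 + 473)*(-1/930) = (2241/5)*(-1/930) = -747/1550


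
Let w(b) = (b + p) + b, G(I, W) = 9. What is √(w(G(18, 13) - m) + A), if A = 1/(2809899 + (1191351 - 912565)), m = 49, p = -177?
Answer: 6*I*√68104821650615/3088685 ≈ 16.031*I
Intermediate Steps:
w(b) = -177 + 2*b (w(b) = (b - 177) + b = (-177 + b) + b = -177 + 2*b)
A = 1/3088685 (A = 1/(2809899 + 278786) = 1/3088685 ≈ 3.2376e-7)
√(w(G(18, 13) - m) + A) = √((-177 + 2*(9 - 1*49)) + 1/3088685) = √((-177 + 2*(9 - 49)) + 1/3088685) = √((-177 + 2*(-40)) + 1/3088685) = √((-177 - 80) + 1/3088685) = √(-257 + 1/3088685) = √(-793792044/3088685) = 6*I*√68104821650615/3088685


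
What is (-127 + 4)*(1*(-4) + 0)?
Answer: 492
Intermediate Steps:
(-127 + 4)*(1*(-4) + 0) = -123*(-4 + 0) = -123*(-4) = 492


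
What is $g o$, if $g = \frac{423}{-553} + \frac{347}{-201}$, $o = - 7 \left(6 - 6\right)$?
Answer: $0$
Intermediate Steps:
$o = 0$ ($o = \left(-7\right) 0 = 0$)
$g = - \frac{276914}{111153}$ ($g = 423 \left(- \frac{1}{553}\right) + 347 \left(- \frac{1}{201}\right) = - \frac{423}{553} - \frac{347}{201} = - \frac{276914}{111153} \approx -2.4913$)
$g o = \left(- \frac{276914}{111153}\right) 0 = 0$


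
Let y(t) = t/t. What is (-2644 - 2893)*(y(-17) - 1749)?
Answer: 9678676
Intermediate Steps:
y(t) = 1
(-2644 - 2893)*(y(-17) - 1749) = (-2644 - 2893)*(1 - 1749) = -5537*(-1748) = 9678676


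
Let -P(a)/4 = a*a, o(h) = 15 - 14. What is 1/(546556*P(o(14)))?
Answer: -1/2186224 ≈ -4.5741e-7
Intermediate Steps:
o(h) = 1
P(a) = -4*a² (P(a) = -4*a*a = -4*a²)
1/(546556*P(o(14))) = 1/(546556*((-4*1²))) = 1/(546556*((-4*1))) = (1/546556)/(-4) = (1/546556)*(-¼) = -1/2186224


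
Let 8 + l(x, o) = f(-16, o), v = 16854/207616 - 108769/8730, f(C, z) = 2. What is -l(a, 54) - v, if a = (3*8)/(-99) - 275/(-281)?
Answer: 8327493841/453121920 ≈ 18.378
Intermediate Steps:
v = -5608762321/453121920 (v = 16854*(1/207616) - 108769*1/8730 = 8427/103808 - 108769/8730 = -5608762321/453121920 ≈ -12.378)
a = 6827/9273 (a = 24*(-1/99) - 275*(-1/281) = -8/33 + 275/281 = 6827/9273 ≈ 0.73622)
l(x, o) = -6 (l(x, o) = -8 + 2 = -6)
-l(a, 54) - v = -1*(-6) - 1*(-5608762321/453121920) = 6 + 5608762321/453121920 = 8327493841/453121920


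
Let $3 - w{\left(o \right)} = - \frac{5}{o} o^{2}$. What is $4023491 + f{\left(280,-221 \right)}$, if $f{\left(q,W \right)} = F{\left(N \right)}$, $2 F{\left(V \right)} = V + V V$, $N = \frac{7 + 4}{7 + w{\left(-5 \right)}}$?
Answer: $\frac{905285453}{225} \approx 4.0235 \cdot 10^{6}$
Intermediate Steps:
$w{\left(o \right)} = 3 + 5 o$ ($w{\left(o \right)} = 3 - - \frac{5}{o} o^{2} = 3 - - 5 o = 3 + 5 o$)
$N = - \frac{11}{15}$ ($N = \frac{7 + 4}{7 + \left(3 + 5 \left(-5\right)\right)} = \frac{11}{7 + \left(3 - 25\right)} = \frac{11}{7 - 22} = \frac{11}{-15} = 11 \left(- \frac{1}{15}\right) = - \frac{11}{15} \approx -0.73333$)
$F{\left(V \right)} = \frac{V}{2} + \frac{V^{2}}{2}$ ($F{\left(V \right)} = \frac{V + V V}{2} = \frac{V + V^{2}}{2} = \frac{V}{2} + \frac{V^{2}}{2}$)
$f{\left(q,W \right)} = - \frac{22}{225}$ ($f{\left(q,W \right)} = \frac{1}{2} \left(- \frac{11}{15}\right) \left(1 - \frac{11}{15}\right) = \frac{1}{2} \left(- \frac{11}{15}\right) \frac{4}{15} = - \frac{22}{225}$)
$4023491 + f{\left(280,-221 \right)} = 4023491 - \frac{22}{225} = \frac{905285453}{225}$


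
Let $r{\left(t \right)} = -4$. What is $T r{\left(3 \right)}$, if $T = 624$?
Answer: $-2496$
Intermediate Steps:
$T r{\left(3 \right)} = 624 \left(-4\right) = -2496$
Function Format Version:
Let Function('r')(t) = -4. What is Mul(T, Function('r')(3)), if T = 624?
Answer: -2496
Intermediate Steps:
Mul(T, Function('r')(3)) = Mul(624, -4) = -2496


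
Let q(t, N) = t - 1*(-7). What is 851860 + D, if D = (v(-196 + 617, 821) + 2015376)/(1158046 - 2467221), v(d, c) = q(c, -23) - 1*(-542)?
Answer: 1115231798754/1309175 ≈ 8.5186e+5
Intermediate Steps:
q(t, N) = 7 + t (q(t, N) = t + 7 = 7 + t)
v(d, c) = 549 + c (v(d, c) = (7 + c) - 1*(-542) = (7 + c) + 542 = 549 + c)
D = -2016746/1309175 (D = ((549 + 821) + 2015376)/(1158046 - 2467221) = (1370 + 2015376)/(-1309175) = 2016746*(-1/1309175) = -2016746/1309175 ≈ -1.5405)
851860 + D = 851860 - 2016746/1309175 = 1115231798754/1309175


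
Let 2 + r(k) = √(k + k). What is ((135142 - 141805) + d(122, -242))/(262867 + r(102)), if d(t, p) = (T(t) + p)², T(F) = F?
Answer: 2033786505/69098008021 - 15474*√51/69098008021 ≈ 0.029432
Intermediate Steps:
r(k) = -2 + √2*√k (r(k) = -2 + √(k + k) = -2 + √(2*k) = -2 + √2*√k)
d(t, p) = (p + t)² (d(t, p) = (t + p)² = (p + t)²)
((135142 - 141805) + d(122, -242))/(262867 + r(102)) = ((135142 - 141805) + (-242 + 122)²)/(262867 + (-2 + √2*√102)) = (-6663 + (-120)²)/(262867 + (-2 + 2*√51)) = (-6663 + 14400)/(262865 + 2*√51) = 7737/(262865 + 2*√51)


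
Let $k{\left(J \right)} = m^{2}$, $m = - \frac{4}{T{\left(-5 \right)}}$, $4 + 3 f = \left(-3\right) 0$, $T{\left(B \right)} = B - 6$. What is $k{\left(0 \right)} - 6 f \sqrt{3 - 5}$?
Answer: $\frac{16}{121} + 8 i \sqrt{2} \approx 0.13223 + 11.314 i$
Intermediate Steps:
$T{\left(B \right)} = -6 + B$ ($T{\left(B \right)} = B - 6 = -6 + B$)
$f = - \frac{4}{3}$ ($f = - \frac{4}{3} + \frac{\left(-3\right) 0}{3} = - \frac{4}{3} + \frac{1}{3} \cdot 0 = - \frac{4}{3} + 0 = - \frac{4}{3} \approx -1.3333$)
$m = \frac{4}{11}$ ($m = - \frac{4}{-6 - 5} = - \frac{4}{-11} = \left(-4\right) \left(- \frac{1}{11}\right) = \frac{4}{11} \approx 0.36364$)
$k{\left(J \right)} = \frac{16}{121}$ ($k{\left(J \right)} = \left(\frac{4}{11}\right)^{2} = \frac{16}{121}$)
$k{\left(0 \right)} - 6 f \sqrt{3 - 5} = \frac{16}{121} - 6 \left(- \frac{4}{3}\right) \sqrt{3 - 5} = \frac{16}{121} - - 8 \sqrt{-2} = \frac{16}{121} - - 8 i \sqrt{2} = \frac{16}{121} + 8 i \sqrt{2}$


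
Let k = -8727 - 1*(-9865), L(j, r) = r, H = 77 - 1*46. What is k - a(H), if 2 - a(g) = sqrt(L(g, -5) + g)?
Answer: 1136 + sqrt(26) ≈ 1141.1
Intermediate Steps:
H = 31 (H = 77 - 46 = 31)
a(g) = 2 - sqrt(-5 + g)
k = 1138 (k = -8727 + 9865 = 1138)
k - a(H) = 1138 - (2 - sqrt(-5 + 31)) = 1138 - (2 - sqrt(26)) = 1138 + (-2 + sqrt(26)) = 1136 + sqrt(26)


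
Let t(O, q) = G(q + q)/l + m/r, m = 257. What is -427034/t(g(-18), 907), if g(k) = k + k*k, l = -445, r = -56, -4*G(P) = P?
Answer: 10641687280/88969 ≈ 1.1961e+5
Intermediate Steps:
G(P) = -P/4
g(k) = k + k²
t(O, q) = -257/56 + q/890 (t(O, q) = -(q + q)/4/(-445) + 257/(-56) = -q/2*(-1/445) + 257*(-1/56) = -q/2*(-1/445) - 257/56 = q/890 - 257/56 = -257/56 + q/890)
-427034/t(g(-18), 907) = -427034/(-257/56 + (1/890)*907) = -427034/(-257/56 + 907/890) = -427034/(-88969/24920) = -427034*(-24920/88969) = 10641687280/88969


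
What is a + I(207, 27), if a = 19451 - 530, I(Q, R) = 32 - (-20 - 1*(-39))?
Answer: 18934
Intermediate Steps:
I(Q, R) = 13 (I(Q, R) = 32 - (-20 + 39) = 32 - 1*19 = 32 - 19 = 13)
a = 18921
a + I(207, 27) = 18921 + 13 = 18934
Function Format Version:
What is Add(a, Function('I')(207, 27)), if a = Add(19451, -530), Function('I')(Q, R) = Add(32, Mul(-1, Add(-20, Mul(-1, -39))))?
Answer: 18934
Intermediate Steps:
Function('I')(Q, R) = 13 (Function('I')(Q, R) = Add(32, Mul(-1, Add(-20, 39))) = Add(32, Mul(-1, 19)) = Add(32, -19) = 13)
a = 18921
Add(a, Function('I')(207, 27)) = Add(18921, 13) = 18934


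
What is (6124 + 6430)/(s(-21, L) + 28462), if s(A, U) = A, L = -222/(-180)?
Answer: 12554/28441 ≈ 0.44140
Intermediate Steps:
L = 37/30 (L = -222*(-1/180) = 37/30 ≈ 1.2333)
(6124 + 6430)/(s(-21, L) + 28462) = (6124 + 6430)/(-21 + 28462) = 12554/28441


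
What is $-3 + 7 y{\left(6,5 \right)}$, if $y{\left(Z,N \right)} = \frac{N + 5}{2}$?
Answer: $32$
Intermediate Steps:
$y{\left(Z,N \right)} = \frac{5}{2} + \frac{N}{2}$ ($y{\left(Z,N \right)} = \left(5 + N\right) \frac{1}{2} = \frac{5}{2} + \frac{N}{2}$)
$-3 + 7 y{\left(6,5 \right)} = -3 + 7 \left(\frac{5}{2} + \frac{1}{2} \cdot 5\right) = -3 + 7 \left(\frac{5}{2} + \frac{5}{2}\right) = -3 + 7 \cdot 5 = -3 + 35 = 32$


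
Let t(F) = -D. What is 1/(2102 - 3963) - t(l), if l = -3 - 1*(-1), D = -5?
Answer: -9306/1861 ≈ -5.0005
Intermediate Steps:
l = -2 (l = -3 + 1 = -2)
t(F) = 5 (t(F) = -1*(-5) = 5)
1/(2102 - 3963) - t(l) = 1/(2102 - 3963) - 1*5 = 1/(-1861) - 5 = -1/1861 - 5 = -9306/1861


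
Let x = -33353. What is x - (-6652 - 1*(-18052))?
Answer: -44753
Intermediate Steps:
x - (-6652 - 1*(-18052)) = -33353 - (-6652 - 1*(-18052)) = -33353 - (-6652 + 18052) = -33353 - 1*11400 = -33353 - 11400 = -44753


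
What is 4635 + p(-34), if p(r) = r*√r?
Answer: 4635 - 34*I*√34 ≈ 4635.0 - 198.25*I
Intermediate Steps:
p(r) = r^(3/2)
4635 + p(-34) = 4635 + (-34)^(3/2) = 4635 - 34*I*√34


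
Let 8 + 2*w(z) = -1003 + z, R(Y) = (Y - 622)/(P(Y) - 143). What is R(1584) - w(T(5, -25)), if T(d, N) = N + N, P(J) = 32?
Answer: 3131/6 ≈ 521.83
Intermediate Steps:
T(d, N) = 2*N
R(Y) = 622/111 - Y/111 (R(Y) = (Y - 622)/(32 - 143) = (-622 + Y)/(-111) = (-622 + Y)*(-1/111) = 622/111 - Y/111)
w(z) = -1011/2 + z/2 (w(z) = -4 + (-1003 + z)/2 = -4 + (-1003/2 + z/2) = -1011/2 + z/2)
R(1584) - w(T(5, -25)) = (622/111 - 1/111*1584) - (-1011/2 + (2*(-25))/2) = (622/111 - 528/37) - (-1011/2 + (1/2)*(-50)) = -26/3 - (-1011/2 - 25) = -26/3 - 1*(-1061/2) = -26/3 + 1061/2 = 3131/6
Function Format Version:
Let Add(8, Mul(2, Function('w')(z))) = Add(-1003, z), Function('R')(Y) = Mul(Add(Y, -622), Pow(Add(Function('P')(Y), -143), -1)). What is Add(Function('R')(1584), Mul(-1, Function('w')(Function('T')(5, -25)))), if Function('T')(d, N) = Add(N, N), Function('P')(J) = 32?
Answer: Rational(3131, 6) ≈ 521.83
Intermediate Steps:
Function('T')(d, N) = Mul(2, N)
Function('R')(Y) = Add(Rational(622, 111), Mul(Rational(-1, 111), Y)) (Function('R')(Y) = Mul(Add(Y, -622), Pow(Add(32, -143), -1)) = Mul(Add(-622, Y), Pow(-111, -1)) = Mul(Add(-622, Y), Rational(-1, 111)) = Add(Rational(622, 111), Mul(Rational(-1, 111), Y)))
Function('w')(z) = Add(Rational(-1011, 2), Mul(Rational(1, 2), z)) (Function('w')(z) = Add(-4, Mul(Rational(1, 2), Add(-1003, z))) = Add(-4, Add(Rational(-1003, 2), Mul(Rational(1, 2), z))) = Add(Rational(-1011, 2), Mul(Rational(1, 2), z)))
Add(Function('R')(1584), Mul(-1, Function('w')(Function('T')(5, -25)))) = Add(Add(Rational(622, 111), Mul(Rational(-1, 111), 1584)), Mul(-1, Add(Rational(-1011, 2), Mul(Rational(1, 2), Mul(2, -25))))) = Add(Add(Rational(622, 111), Rational(-528, 37)), Mul(-1, Add(Rational(-1011, 2), Mul(Rational(1, 2), -50)))) = Add(Rational(-26, 3), Mul(-1, Add(Rational(-1011, 2), -25))) = Add(Rational(-26, 3), Mul(-1, Rational(-1061, 2))) = Add(Rational(-26, 3), Rational(1061, 2)) = Rational(3131, 6)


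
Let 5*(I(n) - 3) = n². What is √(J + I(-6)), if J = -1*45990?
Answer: I*√1149495/5 ≈ 214.43*I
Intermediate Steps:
I(n) = 3 + n²/5
J = -45990
√(J + I(-6)) = √(-45990 + (3 + (⅕)*(-6)²)) = √(-45990 + (3 + (⅕)*36)) = √(-45990 + (3 + 36/5)) = √(-45990 + 51/5) = √(-229899/5) = I*√1149495/5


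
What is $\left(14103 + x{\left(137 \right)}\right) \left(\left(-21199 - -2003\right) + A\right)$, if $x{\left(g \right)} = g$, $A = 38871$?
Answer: $280172000$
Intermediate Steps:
$\left(14103 + x{\left(137 \right)}\right) \left(\left(-21199 - -2003\right) + A\right) = \left(14103 + 137\right) \left(\left(-21199 - -2003\right) + 38871\right) = 14240 \left(\left(-21199 + 2003\right) + 38871\right) = 14240 \left(-19196 + 38871\right) = 14240 \cdot 19675 = 280172000$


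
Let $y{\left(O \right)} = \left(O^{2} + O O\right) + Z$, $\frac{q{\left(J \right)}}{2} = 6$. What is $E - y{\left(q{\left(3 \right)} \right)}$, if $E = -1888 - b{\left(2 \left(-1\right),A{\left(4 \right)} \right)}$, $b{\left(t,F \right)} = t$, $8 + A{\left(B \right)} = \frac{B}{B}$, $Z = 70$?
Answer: $-2244$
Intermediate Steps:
$q{\left(J \right)} = 12$ ($q{\left(J \right)} = 2 \cdot 6 = 12$)
$A{\left(B \right)} = -7$ ($A{\left(B \right)} = -8 + \frac{B}{B} = -8 + 1 = -7$)
$y{\left(O \right)} = 70 + 2 O^{2}$ ($y{\left(O \right)} = \left(O^{2} + O O\right) + 70 = \left(O^{2} + O^{2}\right) + 70 = 2 O^{2} + 70 = 70 + 2 O^{2}$)
$E = -1886$ ($E = -1888 - 2 \left(-1\right) = -1888 - -2 = -1888 + 2 = -1886$)
$E - y{\left(q{\left(3 \right)} \right)} = -1886 - \left(70 + 2 \cdot 12^{2}\right) = -1886 - \left(70 + 2 \cdot 144\right) = -1886 - \left(70 + 288\right) = -1886 - 358 = -2244$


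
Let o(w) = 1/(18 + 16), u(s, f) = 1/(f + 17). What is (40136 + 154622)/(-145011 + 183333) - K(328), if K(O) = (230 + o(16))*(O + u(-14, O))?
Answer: -5652319788157/74919510 ≈ -75445.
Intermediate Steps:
u(s, f) = 1/(17 + f)
o(w) = 1/34
K(O) = 7821*O/34 + 7821/(34*(17 + O)) (K(O) = (230 + 1/34)*(O + 1/(17 + O)) = 7821*(O + 1/(17 + O))/34 = 7821*O/34 + 7821/(34*(17 + O)))
(40136 + 154622)/(-145011 + 183333) - K(328) = (40136 + 154622)/(-145011 + 183333) - 7821*(1 + 328*(17 + 328))/(34*(17 + 328)) = 194758/38322 - 7821*(1 + 328*345)/(34*345) = 194758*(1/38322) - 7821*(1 + 113160)/(34*345) = 97379/19161 - 7821*113161/(34*345) = 97379/19161 - 1*295010727/3910 = 97379/19161 - 295010727/3910 = -5652319788157/74919510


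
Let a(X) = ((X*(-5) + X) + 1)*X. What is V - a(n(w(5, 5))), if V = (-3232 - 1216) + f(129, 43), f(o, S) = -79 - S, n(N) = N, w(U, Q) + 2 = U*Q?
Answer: -2477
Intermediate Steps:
w(U, Q) = -2 + Q*U (w(U, Q) = -2 + U*Q = -2 + Q*U)
V = -4570 (V = (-3232 - 1216) + (-79 - 1*43) = -4448 + (-79 - 43) = -4448 - 122 = -4570)
a(X) = X*(1 - 4*X) (a(X) = ((-5*X + X) + 1)*X = (-4*X + 1)*X = (1 - 4*X)*X = X*(1 - 4*X))
V - a(n(w(5, 5))) = -4570 - (-2 + 5*5)*(1 - 4*(-2 + 5*5)) = -4570 - (-2 + 25)*(1 - 4*(-2 + 25)) = -4570 - 23*(1 - 4*23) = -4570 - 23*(1 - 92) = -4570 - 23*(-91) = -4570 - 1*(-2093) = -4570 + 2093 = -2477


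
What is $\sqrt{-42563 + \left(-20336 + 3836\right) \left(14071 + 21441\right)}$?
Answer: $i \sqrt{585990563} \approx 24207.0 i$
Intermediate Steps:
$\sqrt{-42563 + \left(-20336 + 3836\right) \left(14071 + 21441\right)} = \sqrt{-42563 - 585948000} = \sqrt{-585990563} = i \sqrt{585990563}$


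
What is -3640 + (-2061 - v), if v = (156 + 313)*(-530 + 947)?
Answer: -201274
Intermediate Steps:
v = 195573 (v = 469*417 = 195573)
-3640 + (-2061 - v) = -3640 + (-2061 - 1*195573) = -3640 + (-2061 - 195573) = -3640 - 197634 = -201274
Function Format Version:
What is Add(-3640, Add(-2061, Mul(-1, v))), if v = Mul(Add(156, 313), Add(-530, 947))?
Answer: -201274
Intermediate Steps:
v = 195573 (v = Mul(469, 417) = 195573)
Add(-3640, Add(-2061, Mul(-1, v))) = Add(-3640, Add(-2061, Mul(-1, 195573))) = Add(-3640, Add(-2061, -195573)) = Add(-3640, -197634) = -201274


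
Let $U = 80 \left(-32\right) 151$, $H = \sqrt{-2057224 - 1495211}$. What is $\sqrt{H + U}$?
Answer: $\sqrt{-386560 + 3 i \sqrt{394715}} \approx 1.516 + 621.74 i$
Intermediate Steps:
$H = 3 i \sqrt{394715}$ ($H = \sqrt{-3552435} = 3 i \sqrt{394715} \approx 1884.8 i$)
$U = -386560$ ($U = \left(-2560\right) 151 = -386560$)
$\sqrt{H + U} = \sqrt{3 i \sqrt{394715} - 386560} = \sqrt{-386560 + 3 i \sqrt{394715}}$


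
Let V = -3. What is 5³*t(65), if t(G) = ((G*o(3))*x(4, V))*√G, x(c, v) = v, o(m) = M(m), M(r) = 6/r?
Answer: -48750*√65 ≈ -3.9304e+5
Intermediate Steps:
o(m) = 6/m
t(G) = -6*G^(3/2) (t(G) = ((G*(6/3))*(-3))*√G = ((G*(6*(⅓)))*(-3))*√G = ((G*2)*(-3))*√G = ((2*G)*(-3))*√G = (-6*G)*√G = -6*G^(3/2))
5³*t(65) = 5³*(-390*√65) = 125*(-390*√65) = -48750*√65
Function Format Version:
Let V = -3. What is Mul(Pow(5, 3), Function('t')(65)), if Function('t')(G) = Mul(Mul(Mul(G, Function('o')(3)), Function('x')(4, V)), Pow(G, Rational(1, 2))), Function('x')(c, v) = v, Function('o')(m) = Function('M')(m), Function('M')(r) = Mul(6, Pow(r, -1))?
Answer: Mul(-48750, Pow(65, Rational(1, 2))) ≈ -3.9304e+5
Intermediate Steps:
Function('o')(m) = Mul(6, Pow(m, -1))
Function('t')(G) = Mul(-6, Pow(G, Rational(3, 2))) (Function('t')(G) = Mul(Mul(Mul(G, Mul(6, Pow(3, -1))), -3), Pow(G, Rational(1, 2))) = Mul(Mul(Mul(G, Mul(6, Rational(1, 3))), -3), Pow(G, Rational(1, 2))) = Mul(Mul(Mul(G, 2), -3), Pow(G, Rational(1, 2))) = Mul(Mul(Mul(2, G), -3), Pow(G, Rational(1, 2))) = Mul(Mul(-6, G), Pow(G, Rational(1, 2))) = Mul(-6, Pow(G, Rational(3, 2))))
Mul(Pow(5, 3), Function('t')(65)) = Mul(Pow(5, 3), Mul(-6, Pow(65, Rational(3, 2)))) = Mul(125, Mul(-6, Mul(65, Pow(65, Rational(1, 2))))) = Mul(125, Mul(-390, Pow(65, Rational(1, 2)))) = Mul(-48750, Pow(65, Rational(1, 2)))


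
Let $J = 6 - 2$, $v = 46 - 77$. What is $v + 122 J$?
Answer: $457$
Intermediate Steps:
$v = -31$ ($v = 46 - 77 = -31$)
$J = 4$ ($J = 6 - 2 = 4$)
$v + 122 J = -31 + 122 \cdot 4 = -31 + 488 = 457$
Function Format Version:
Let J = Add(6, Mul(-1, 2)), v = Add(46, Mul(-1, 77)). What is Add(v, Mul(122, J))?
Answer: 457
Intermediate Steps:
v = -31 (v = Add(46, -77) = -31)
J = 4 (J = Add(6, -2) = 4)
Add(v, Mul(122, J)) = Add(-31, Mul(122, 4)) = Add(-31, 488) = 457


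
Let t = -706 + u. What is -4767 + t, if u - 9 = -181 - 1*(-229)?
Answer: -5416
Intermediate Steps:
u = 57 (u = 9 + (-181 - 1*(-229)) = 9 + (-181 + 229) = 9 + 48 = 57)
t = -649 (t = -706 + 57 = -649)
-4767 + t = -4767 - 649 = -5416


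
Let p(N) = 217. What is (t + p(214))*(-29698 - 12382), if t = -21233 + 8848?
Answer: 512029440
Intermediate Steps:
t = -12385
(t + p(214))*(-29698 - 12382) = (-12385 + 217)*(-29698 - 12382) = -12168*(-42080) = 512029440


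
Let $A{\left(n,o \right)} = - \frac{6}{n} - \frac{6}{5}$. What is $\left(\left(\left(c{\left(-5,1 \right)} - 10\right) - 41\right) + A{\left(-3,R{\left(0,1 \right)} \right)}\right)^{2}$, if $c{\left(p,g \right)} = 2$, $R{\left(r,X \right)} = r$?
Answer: $\frac{58081}{25} \approx 2323.2$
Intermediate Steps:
$A{\left(n,o \right)} = - \frac{6}{5} - \frac{6}{n}$ ($A{\left(n,o \right)} = - \frac{6}{n} - \frac{6}{5} = - \frac{6}{5} - \frac{6}{n}$)
$\left(\left(\left(c{\left(-5,1 \right)} - 10\right) - 41\right) + A{\left(-3,R{\left(0,1 \right)} \right)}\right)^{2} = \left(\left(\left(2 - 10\right) - 41\right) - \left(\frac{6}{5} + \frac{6}{-3}\right)\right)^{2} = \left(\left(-8 - 41\right) - - \frac{4}{5}\right)^{2} = \left(-49 + \left(- \frac{6}{5} + 2\right)\right)^{2} = \left(-49 + \frac{4}{5}\right)^{2} = \left(- \frac{241}{5}\right)^{2} = \frac{58081}{25}$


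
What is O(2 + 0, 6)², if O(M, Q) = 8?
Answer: 64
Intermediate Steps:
O(2 + 0, 6)² = 8² = 64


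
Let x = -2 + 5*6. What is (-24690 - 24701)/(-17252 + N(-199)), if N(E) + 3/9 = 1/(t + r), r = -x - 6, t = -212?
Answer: 12150186/4244075 ≈ 2.8629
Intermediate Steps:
x = 28 (x = -2 + 30 = 28)
r = -34 (r = -1*28 - 6 = -28 - 6 = -34)
N(E) = -83/246 (N(E) = -1/3 + 1/(-212 - 34) = -1/3 + 1/(-246) = -1/3 - 1/246 = -83/246)
(-24690 - 24701)/(-17252 + N(-199)) = (-24690 - 24701)/(-17252 - 83/246) = -49391/(-4244075/246) = -49391*(-246/4244075) = 12150186/4244075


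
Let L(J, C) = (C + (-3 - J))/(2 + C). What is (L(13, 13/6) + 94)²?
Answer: 5139289/625 ≈ 8222.9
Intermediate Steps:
L(J, C) = (-3 + C - J)/(2 + C)
(L(13, 13/6) + 94)² = ((-3 + 13/6 - 1*13)/(2 + 13/6) + 94)² = ((-3 + 13*(⅙) - 13)/(2 + 13*(⅙)) + 94)² = ((-3 + 13/6 - 13)/(2 + 13/6) + 94)² = (-83/6/(25/6) + 94)² = ((6/25)*(-83/6) + 94)² = (-83/25 + 94)² = (2267/25)² = 5139289/625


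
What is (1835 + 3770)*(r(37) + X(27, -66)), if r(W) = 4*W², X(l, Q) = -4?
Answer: 30670560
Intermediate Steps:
(1835 + 3770)*(r(37) + X(27, -66)) = (1835 + 3770)*(4*37² - 4) = 5605*(4*1369 - 4) = 5605*(5476 - 4) = 5605*5472 = 30670560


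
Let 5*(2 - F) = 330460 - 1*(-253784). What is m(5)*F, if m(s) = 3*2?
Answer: -3505404/5 ≈ -7.0108e+5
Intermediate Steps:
F = -584234/5 (F = 2 - (330460 - 1*(-253784))/5 = 2 - (330460 + 253784)/5 = 2 - 1/5*584244 = 2 - 584244/5 = -584234/5 ≈ -1.1685e+5)
m(s) = 6
m(5)*F = 6*(-584234/5) = -3505404/5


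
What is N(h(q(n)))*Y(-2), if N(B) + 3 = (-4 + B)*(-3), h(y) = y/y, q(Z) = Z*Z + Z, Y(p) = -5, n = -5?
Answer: -30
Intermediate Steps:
q(Z) = Z + Z² (q(Z) = Z² + Z = Z + Z²)
h(y) = 1
N(B) = 9 - 3*B (N(B) = -3 + (-4 + B)*(-3) = -3 + (12 - 3*B) = 9 - 3*B)
N(h(q(n)))*Y(-2) = (9 - 3*1)*(-5) = (9 - 3)*(-5) = 6*(-5) = -30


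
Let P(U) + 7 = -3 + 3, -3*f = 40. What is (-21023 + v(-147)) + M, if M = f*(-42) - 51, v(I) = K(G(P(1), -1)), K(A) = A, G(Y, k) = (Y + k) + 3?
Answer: -20519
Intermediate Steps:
f = -40/3 (f = -⅓*40 = -40/3 ≈ -13.333)
P(U) = -7 (P(U) = -7 + (-3 + 3) = -7 + 0 = -7)
G(Y, k) = 3 + Y + k
v(I) = -5 (v(I) = 3 - 7 - 1 = -5)
M = 509 (M = -40/3*(-42) - 51 = 560 - 51 = 509)
(-21023 + v(-147)) + M = (-21023 - 5) + 509 = -21028 + 509 = -20519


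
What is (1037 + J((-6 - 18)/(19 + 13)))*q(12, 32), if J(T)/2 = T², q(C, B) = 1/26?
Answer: 8305/208 ≈ 39.928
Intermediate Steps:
q(C, B) = 1/26
J(T) = 2*T²
(1037 + J((-6 - 18)/(19 + 13)))*q(12, 32) = (1037 + 2*((-6 - 18)/(19 + 13))²)*(1/26) = (1037 + 2*(-24/32)²)*(1/26) = (1037 + 2*(-24*1/32)²)*(1/26) = (1037 + 2*(-¾)²)*(1/26) = (1037 + 2*(9/16))*(1/26) = (1037 + 9/8)*(1/26) = (8305/8)*(1/26) = 8305/208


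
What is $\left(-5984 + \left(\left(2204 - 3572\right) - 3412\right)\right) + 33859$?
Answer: $23095$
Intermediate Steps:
$\left(-5984 + \left(\left(2204 - 3572\right) - 3412\right)\right) + 33859 = \left(-5984 - 4780\right) + 33859 = -10764 + 33859 = 23095$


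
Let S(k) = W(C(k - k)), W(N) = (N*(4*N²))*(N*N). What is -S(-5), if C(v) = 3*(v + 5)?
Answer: -3037500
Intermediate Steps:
C(v) = 15 + 3*v (C(v) = 3*(5 + v) = 15 + 3*v)
W(N) = 4*N⁵ (W(N) = (4*N³)*N² = 4*N⁵)
S(k) = 3037500 (S(k) = 4*(15 + 3*(k - k))⁵ = 4*(15 + 3*0)⁵ = 4*(15 + 0)⁵ = 4*15⁵ = 4*759375 = 3037500)
-S(-5) = -1*3037500 = -3037500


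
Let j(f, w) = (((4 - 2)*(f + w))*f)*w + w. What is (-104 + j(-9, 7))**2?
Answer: 24025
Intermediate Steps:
j(f, w) = w + f*w*(2*f + 2*w) (j(f, w) = ((2*(f + w))*f)*w + w = ((2*f + 2*w)*f)*w + w = (f*(2*f + 2*w))*w + w = f*w*(2*f + 2*w) + w = w + f*w*(2*f + 2*w))
(-104 + j(-9, 7))**2 = (-104 + 7*(1 + 2*(-9)**2 + 2*(-9)*7))**2 = (-104 + 7*(1 + 2*81 - 126))**2 = (-104 + 7*(1 + 162 - 126))**2 = (-104 + 7*37)**2 = (-104 + 259)**2 = 155**2 = 24025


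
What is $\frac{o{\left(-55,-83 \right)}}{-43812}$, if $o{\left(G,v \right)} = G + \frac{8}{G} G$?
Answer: $\frac{47}{43812} \approx 0.0010728$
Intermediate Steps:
$o{\left(G,v \right)} = 8 + G$ ($o{\left(G,v \right)} = G + 8 = 8 + G$)
$\frac{o{\left(-55,-83 \right)}}{-43812} = \frac{8 - 55}{-43812} = \left(-47\right) \left(- \frac{1}{43812}\right) = \frac{47}{43812}$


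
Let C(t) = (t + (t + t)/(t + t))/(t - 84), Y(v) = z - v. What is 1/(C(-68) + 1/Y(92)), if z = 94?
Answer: 152/143 ≈ 1.0629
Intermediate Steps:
Y(v) = 94 - v
C(t) = (1 + t)/(-84 + t) (C(t) = (t + (2*t)/((2*t)))/(-84 + t) = (t + (2*t)*(1/(2*t)))/(-84 + t) = (t + 1)/(-84 + t) = (1 + t)/(-84 + t))
1/(C(-68) + 1/Y(92)) = 1/((1 - 68)/(-84 - 68) + 1/(94 - 1*92)) = 1/(-67/(-152) + 1/(94 - 92)) = 1/(-1/152*(-67) + 1/2) = 1/(67/152 + 1/2) = 1/(143/152) = 152/143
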